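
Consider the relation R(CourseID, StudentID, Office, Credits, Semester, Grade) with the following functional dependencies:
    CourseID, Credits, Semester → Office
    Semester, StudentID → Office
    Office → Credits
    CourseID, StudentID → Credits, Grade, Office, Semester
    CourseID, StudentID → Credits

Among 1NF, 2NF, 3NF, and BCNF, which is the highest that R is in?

2NF

Candidate key: {CourseID, StudentID}. Prime attributes: {CourseID, StudentID}.
CourseID, Credits, Semester → Office: {CourseID, Credits, Semester}⁺ = {CourseID, Credits, Office, Semester}, which is not all of the attributes, so the left side is not a superkey — BCNF is violated.
CourseID, Credits, Semester → Office determines the non-prime attribute {Office} from a non-superkey — 3NF is violated.
Checking every proper subset of each key, none determines a non-prime attribute — 2NF is satisfied.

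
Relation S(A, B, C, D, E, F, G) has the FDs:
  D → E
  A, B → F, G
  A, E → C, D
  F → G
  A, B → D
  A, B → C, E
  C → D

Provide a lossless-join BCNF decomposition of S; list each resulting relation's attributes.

{A, B, C, F}; {C, D}; {D, E}; {F, G}

Candidate key of the original relation: {A, B}.
{A, B, C, D, E, F, G}: {D} determines {D, E} here but is not a superkey — split on D → E, giving {D, E} and {A, B, C, D, F, G}.
{D, E}: every determinant is a superkey — BCNF.
{A, B, C, D, F, G}: {F} determines {F, G} here but is not a superkey — split on F → G, giving {F, G} and {A, B, C, D, F}.
{F, G}: every determinant is a superkey — BCNF.
{A, B, C, D, F}: {C} determines {C, D} here but is not a superkey — split on C → D, giving {C, D} and {A, B, C, F}.
{C, D}: every determinant is a superkey — BCNF.
{A, B, C, F}: every determinant is a superkey — BCNF.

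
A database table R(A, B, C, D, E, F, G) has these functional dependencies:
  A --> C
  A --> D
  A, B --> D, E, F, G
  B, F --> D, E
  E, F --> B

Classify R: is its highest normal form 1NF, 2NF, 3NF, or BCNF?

1NF

Candidate keys: {A, B}, {A, E, F}. Prime attributes: {A, B, E, F}.
For A --> C we have {A}⁺ = {A, C, D}; {A} is not a superkey, so BCNF fails.
A --> C determines the non-prime attribute {C} from a non-superkey — 3NF is violated.
{A} is a proper subset of the key {A, B}, and {A}⁺ contains the non-prime attributes {C, D} — a partial dependency, so 2NF is violated.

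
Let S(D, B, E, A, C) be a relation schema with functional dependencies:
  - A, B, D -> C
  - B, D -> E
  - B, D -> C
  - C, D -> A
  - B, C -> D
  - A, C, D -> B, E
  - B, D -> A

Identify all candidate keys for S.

{B, C}, {B, D}, {C, D}

Closure of {B, C} is {A, B, C, D, E}, the whole schema; {B, C} is a candidate key.
Closure of {B, D} is {A, B, C, D, E}, the whole schema; {B, D} is a candidate key.
Closure of {C, D} is {A, B, C, D, E}, the whole schema; {C, D} is a candidate key.
Any other superkey properly contains one of these, so there are no further candidate keys.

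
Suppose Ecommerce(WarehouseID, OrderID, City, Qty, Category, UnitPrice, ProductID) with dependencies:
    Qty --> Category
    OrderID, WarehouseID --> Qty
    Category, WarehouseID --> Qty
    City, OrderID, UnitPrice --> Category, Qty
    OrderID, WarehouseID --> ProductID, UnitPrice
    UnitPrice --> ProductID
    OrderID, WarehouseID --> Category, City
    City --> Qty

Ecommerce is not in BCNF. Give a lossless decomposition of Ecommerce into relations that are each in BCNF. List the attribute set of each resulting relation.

{Category, Qty}; {City, OrderID, UnitPrice, WarehouseID}; {City, Qty}; {ProductID, UnitPrice}

Candidate key of the original relation: {OrderID, WarehouseID}.
Within {Category, City, OrderID, ProductID, Qty, UnitPrice, WarehouseID}: {Qty}⁺ ∩ {Category, City, OrderID, ProductID, Qty, UnitPrice, WarehouseID} = {Category, Qty}, not the whole set, so Qty --> Category violates BCNF; decompose into {Category, Qty} and {City, OrderID, ProductID, Qty, UnitPrice, WarehouseID}.
{Category, Qty}: every determinant is a superkey — BCNF.
Within {City, OrderID, ProductID, Qty, UnitPrice, WarehouseID}: {City, OrderID, UnitPrice}⁺ ∩ {City, OrderID, ProductID, Qty, UnitPrice, WarehouseID} = {City, OrderID, ProductID, Qty, UnitPrice}, not the whole set, so City, OrderID, UnitPrice --> ProductID, Qty violates BCNF; decompose into {City, OrderID, ProductID, Qty, UnitPrice} and {City, OrderID, UnitPrice, WarehouseID}.
Within {City, OrderID, ProductID, Qty, UnitPrice}: {UnitPrice}⁺ ∩ {City, OrderID, ProductID, Qty, UnitPrice} = {ProductID, UnitPrice}, not the whole set, so UnitPrice --> ProductID violates BCNF; decompose into {ProductID, UnitPrice} and {City, OrderID, Qty, UnitPrice}.
{ProductID, UnitPrice}: every determinant is a superkey — BCNF.
Within {City, OrderID, Qty, UnitPrice}: {City}⁺ ∩ {City, OrderID, Qty, UnitPrice} = {City, Qty}, not the whole set, so City --> Qty violates BCNF; decompose into {City, Qty} and {City, OrderID, UnitPrice}.
{City, Qty}: every determinant is a superkey — BCNF.
{City, OrderID, UnitPrice}: every determinant is a superkey — BCNF.
{City, OrderID, UnitPrice, WarehouseID}: every determinant is a superkey — BCNF.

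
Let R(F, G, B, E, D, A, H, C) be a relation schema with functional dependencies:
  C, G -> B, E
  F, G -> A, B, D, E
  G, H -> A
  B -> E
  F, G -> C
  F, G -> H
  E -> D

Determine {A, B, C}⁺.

{A, B, C, D, E}

Start with {A, B, C}.
B -> E applies; add {E} → now {A, B, C, E}.
E -> D applies; add {D} → now {A, B, C, D, E}.
No further FD applies.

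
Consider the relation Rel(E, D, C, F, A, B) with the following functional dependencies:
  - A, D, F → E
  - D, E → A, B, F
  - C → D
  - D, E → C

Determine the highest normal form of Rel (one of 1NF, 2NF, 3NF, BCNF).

Candidate keys: {A, C, F}, {A, D, F}, {C, E}, {D, E}. Prime attributes: {A, C, D, E, F}.
C → D: {C}⁺ = {C, D}, which is not all of the attributes, so the left side is not a superkey — BCNF is violated.
Its right-hand attributes {D} are all prime, as are those of every other non-superkey FD — the relation is in 3NF.

3NF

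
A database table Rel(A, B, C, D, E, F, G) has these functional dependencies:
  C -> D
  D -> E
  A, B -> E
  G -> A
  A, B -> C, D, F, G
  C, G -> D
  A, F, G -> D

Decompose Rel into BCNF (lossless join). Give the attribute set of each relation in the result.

{A, G}; {B, C, F, G}; {C, D}; {D, E}

Candidate keys of the original relation: {A, B}, {B, G}.
{A, B, C, D, E, F, G}: {C} determines {C, D, E} here but is not a superkey — split on C -> D, E, giving {C, D, E} and {A, B, C, F, G}.
{C, D, E}: {D} determines {D, E} here but is not a superkey — split on D -> E, giving {D, E} and {C, D}.
{D, E} has no BCNF violation.
{C, D} has no BCNF violation.
{A, B, C, F, G}: {G} determines {A, G} here but is not a superkey — split on G -> A, giving {A, G} and {B, C, F, G}.
{A, G} has no BCNF violation.
{B, C, F, G} has no BCNF violation.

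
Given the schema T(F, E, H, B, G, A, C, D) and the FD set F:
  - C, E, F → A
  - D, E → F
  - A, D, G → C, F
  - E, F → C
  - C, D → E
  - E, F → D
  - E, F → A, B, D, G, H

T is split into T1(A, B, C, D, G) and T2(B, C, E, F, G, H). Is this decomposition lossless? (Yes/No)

Common attributes: {B, C, G}; their closure is {B, C, G}.
Neither T1 nor T2 is contained in that closure, so the decomposition is lossy.

No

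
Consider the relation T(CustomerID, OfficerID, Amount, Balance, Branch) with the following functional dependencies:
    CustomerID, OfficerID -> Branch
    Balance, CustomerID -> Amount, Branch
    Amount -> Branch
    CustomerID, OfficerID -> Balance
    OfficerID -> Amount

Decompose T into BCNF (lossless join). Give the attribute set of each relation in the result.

{Amount, Balance, CustomerID}; {Amount, Branch}; {Balance, CustomerID, OfficerID}

Candidate key of the original relation: {CustomerID, OfficerID}.
{Amount, Balance, Branch, CustomerID, OfficerID}: {Balance, CustomerID} determines {Amount, Balance, Branch, CustomerID} here but is not a superkey — split on Balance, CustomerID -> Amount, Branch, giving {Amount, Balance, Branch, CustomerID} and {Balance, CustomerID, OfficerID}.
{Amount, Balance, Branch, CustomerID}: {Amount} determines {Amount, Branch} here but is not a superkey — split on Amount -> Branch, giving {Amount, Branch} and {Amount, Balance, CustomerID}.
{Amount, Branch} has no BCNF violation.
{Amount, Balance, CustomerID} has no BCNF violation.
{Balance, CustomerID, OfficerID} has no BCNF violation.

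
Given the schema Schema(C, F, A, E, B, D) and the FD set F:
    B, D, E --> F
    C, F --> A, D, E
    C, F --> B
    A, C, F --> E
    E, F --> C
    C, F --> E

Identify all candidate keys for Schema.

{C, F}⁺ = {A, B, C, D, E, F}, which is every attribute, so {C, F} is a candidate key.
{E, F}⁺ = {A, B, C, D, E, F}, which is every attribute, so {E, F} is a candidate key.
{B, D, E}⁺ = {A, B, C, D, E, F}, which is every attribute, so {B, D, E} is a candidate key.
Any other superkey properly contains one of these, so there are no further candidate keys.

{B, D, E}, {C, F}, {E, F}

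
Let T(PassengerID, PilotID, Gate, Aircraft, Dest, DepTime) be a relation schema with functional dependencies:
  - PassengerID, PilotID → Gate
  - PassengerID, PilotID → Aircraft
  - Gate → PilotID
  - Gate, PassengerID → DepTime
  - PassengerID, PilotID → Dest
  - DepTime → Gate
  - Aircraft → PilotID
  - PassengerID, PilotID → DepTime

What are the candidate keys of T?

Attributes never on any right-hand side: {PassengerID} — every candidate key must contain it.
{Aircraft, PassengerID} is a candidate key since {Aircraft, PassengerID}⁺ = {Aircraft, DepTime, Dest, Gate, PassengerID, PilotID} covers every attribute.
{DepTime, PassengerID} is a candidate key since {DepTime, PassengerID}⁺ = {Aircraft, DepTime, Dest, Gate, PassengerID, PilotID} covers every attribute.
{Gate, PassengerID} is a candidate key since {Gate, PassengerID}⁺ = {Aircraft, DepTime, Dest, Gate, PassengerID, PilotID} covers every attribute.
{PassengerID, PilotID} is a candidate key since {PassengerID, PilotID}⁺ = {Aircraft, DepTime, Dest, Gate, PassengerID, PilotID} covers every attribute.
No proper subset of any of these is a key, and no other minimal superkey exists.

{Aircraft, PassengerID}, {DepTime, PassengerID}, {Gate, PassengerID}, {PassengerID, PilotID}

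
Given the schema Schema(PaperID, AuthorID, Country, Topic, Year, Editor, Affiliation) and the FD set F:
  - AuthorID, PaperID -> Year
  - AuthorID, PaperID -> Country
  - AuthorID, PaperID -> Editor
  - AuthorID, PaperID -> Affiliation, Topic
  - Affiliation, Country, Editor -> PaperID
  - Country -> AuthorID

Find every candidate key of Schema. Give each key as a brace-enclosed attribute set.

{Affiliation, Country, Editor}, {AuthorID, PaperID}, {Country, PaperID}

Closure of {AuthorID, PaperID} is {Affiliation, AuthorID, Country, Editor, PaperID, Topic, Year}, the whole schema; {AuthorID, PaperID} is a candidate key.
Closure of {Country, PaperID} is {Affiliation, AuthorID, Country, Editor, PaperID, Topic, Year}, the whole schema; {Country, PaperID} is a candidate key.
Closure of {Affiliation, Country, Editor} is {Affiliation, AuthorID, Country, Editor, PaperID, Topic, Year}, the whole schema; {Affiliation, Country, Editor} is a candidate key.
No proper subset of any of these is a key, and no other minimal superkey exists.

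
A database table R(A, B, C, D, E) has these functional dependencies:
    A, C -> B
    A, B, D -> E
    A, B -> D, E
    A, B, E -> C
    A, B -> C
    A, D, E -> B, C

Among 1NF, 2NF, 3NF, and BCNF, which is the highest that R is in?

BCNF

Candidate keys: {A, B}, {A, C}, {A, D, E}. Prime attributes: {A, B, C, D, E}.
Each dependency's left side is a superkey — BCNF holds.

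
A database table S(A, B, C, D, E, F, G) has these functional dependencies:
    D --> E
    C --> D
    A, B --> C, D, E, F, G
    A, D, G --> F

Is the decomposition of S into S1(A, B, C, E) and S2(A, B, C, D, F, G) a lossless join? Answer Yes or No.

Common attributes: {A, B, C}; their closure is {A, B, C, D, E, F, G}.
Since S1 ⊆ {A, B, C, D, E, F, G}, the intersection is a superkey of S1; the decomposition is lossless.

Yes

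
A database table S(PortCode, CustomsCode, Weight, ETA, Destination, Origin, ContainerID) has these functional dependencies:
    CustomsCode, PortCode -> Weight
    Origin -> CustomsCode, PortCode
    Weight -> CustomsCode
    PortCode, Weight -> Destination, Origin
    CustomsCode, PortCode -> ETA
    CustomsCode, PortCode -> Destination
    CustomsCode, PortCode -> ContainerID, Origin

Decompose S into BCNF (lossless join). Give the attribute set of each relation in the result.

Candidate keys of the original relation: {CustomsCode, PortCode}, {Origin}, {PortCode, Weight}.
Within {ContainerID, CustomsCode, Destination, ETA, Origin, PortCode, Weight}: {Weight}⁺ ∩ {ContainerID, CustomsCode, Destination, ETA, Origin, PortCode, Weight} = {CustomsCode, Weight}, not the whole set, so Weight -> CustomsCode violates BCNF; decompose into {CustomsCode, Weight} and {ContainerID, Destination, ETA, Origin, PortCode, Weight}.
{CustomsCode, Weight} is in BCNF.
{ContainerID, Destination, ETA, Origin, PortCode, Weight} is in BCNF.

{ContainerID, Destination, ETA, Origin, PortCode, Weight}; {CustomsCode, Weight}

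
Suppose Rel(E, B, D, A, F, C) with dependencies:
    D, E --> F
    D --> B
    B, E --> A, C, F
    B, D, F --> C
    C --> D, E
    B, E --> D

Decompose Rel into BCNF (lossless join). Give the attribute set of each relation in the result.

Candidate keys of the original relation: {B, E}, {C}, {D, E}, {D, F}.
{A, B, C, D, E, F}: {D} determines {B, D} here but is not a superkey — split on D --> B, giving {B, D} and {A, C, D, E, F}.
{B, D}: every determinant is a superkey — BCNF.
{A, C, D, E, F}: every determinant is a superkey — BCNF.

{A, C, D, E, F}; {B, D}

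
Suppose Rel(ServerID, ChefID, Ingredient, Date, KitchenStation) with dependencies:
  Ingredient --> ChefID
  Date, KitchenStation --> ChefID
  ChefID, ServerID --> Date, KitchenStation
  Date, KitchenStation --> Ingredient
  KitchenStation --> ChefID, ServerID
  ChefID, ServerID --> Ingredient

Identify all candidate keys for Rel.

{ChefID, ServerID}, {Ingredient, ServerID}, {KitchenStation}

{KitchenStation} is a candidate key since {KitchenStation}⁺ = {ChefID, Date, Ingredient, KitchenStation, ServerID} covers every attribute.
{ChefID, ServerID} is a candidate key since {ChefID, ServerID}⁺ = {ChefID, Date, Ingredient, KitchenStation, ServerID} covers every attribute.
{Ingredient, ServerID} is a candidate key since {Ingredient, ServerID}⁺ = {ChefID, Date, Ingredient, KitchenStation, ServerID} covers every attribute.
No proper subset of any of these is a key, and no other minimal superkey exists.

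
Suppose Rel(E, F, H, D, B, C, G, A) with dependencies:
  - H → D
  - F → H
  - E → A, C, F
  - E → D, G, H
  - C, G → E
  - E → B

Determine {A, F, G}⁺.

Start with {A, F, G}.
F → H applies; add {H} → now {A, F, G, H}.
H → D applies; add {D} → now {A, D, F, G, H}.
No further FD applies.

{A, D, F, G, H}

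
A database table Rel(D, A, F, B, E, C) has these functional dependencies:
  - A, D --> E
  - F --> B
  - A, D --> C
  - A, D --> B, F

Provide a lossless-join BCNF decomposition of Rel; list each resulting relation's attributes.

Candidate key of the original relation: {A, D}.
Within {A, B, C, D, E, F}: {F}⁺ ∩ {A, B, C, D, E, F} = {B, F}, not the whole set, so F --> B violates BCNF; decompose into {B, F} and {A, C, D, E, F}.
{B, F}: every determinant is a superkey — BCNF.
{A, C, D, E, F}: every determinant is a superkey — BCNF.

{A, C, D, E, F}; {B, F}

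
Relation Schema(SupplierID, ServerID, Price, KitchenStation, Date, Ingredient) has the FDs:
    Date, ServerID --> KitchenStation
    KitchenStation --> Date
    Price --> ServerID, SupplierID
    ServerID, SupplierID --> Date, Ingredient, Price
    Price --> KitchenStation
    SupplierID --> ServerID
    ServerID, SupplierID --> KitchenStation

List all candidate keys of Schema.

{Price} is a candidate key since {Price}⁺ = {Date, Ingredient, KitchenStation, Price, ServerID, SupplierID} covers every attribute.
{SupplierID} is a candidate key since {SupplierID}⁺ = {Date, Ingredient, KitchenStation, Price, ServerID, SupplierID} covers every attribute.
No proper subset of any of these is a key, and no other minimal superkey exists.

{Price}, {SupplierID}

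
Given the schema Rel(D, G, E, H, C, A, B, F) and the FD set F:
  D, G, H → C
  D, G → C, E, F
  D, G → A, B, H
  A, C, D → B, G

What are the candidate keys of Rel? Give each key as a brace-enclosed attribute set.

{A, C, D}, {D, G}

{D} never appears on the right of any FD, so every key must include it.
Closure of {D, G} is {A, B, C, D, E, F, G, H}, the whole schema; {D, G} is a candidate key.
Closure of {A, C, D} is {A, B, C, D, E, F, G, H}, the whole schema; {A, C, D} is a candidate key.
Any other superkey properly contains one of these, so there are no further candidate keys.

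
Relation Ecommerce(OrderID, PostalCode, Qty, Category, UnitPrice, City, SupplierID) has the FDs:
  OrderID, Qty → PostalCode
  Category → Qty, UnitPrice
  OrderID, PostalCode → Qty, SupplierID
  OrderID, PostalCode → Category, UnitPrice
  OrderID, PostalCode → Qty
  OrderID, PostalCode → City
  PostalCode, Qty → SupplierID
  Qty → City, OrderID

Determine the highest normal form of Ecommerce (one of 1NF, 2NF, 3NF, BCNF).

Candidate keys: {Category}, {OrderID, PostalCode}, {Qty}. Prime attributes: {Category, OrderID, PostalCode, Qty}.
The left-hand side of every FD is a superkey, so BCNF is satisfied.

BCNF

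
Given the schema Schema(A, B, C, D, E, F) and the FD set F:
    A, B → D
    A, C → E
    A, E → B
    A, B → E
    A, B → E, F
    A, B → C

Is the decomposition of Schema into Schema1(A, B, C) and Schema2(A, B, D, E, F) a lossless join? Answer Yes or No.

Schema1 ∩ Schema2 = {A, B}; its closure under F is {A, B, C, D, E, F}.
Schema1 is contained in that closure, so Schema1 ∩ Schema2 → Schema1 holds and the join is lossless.

Yes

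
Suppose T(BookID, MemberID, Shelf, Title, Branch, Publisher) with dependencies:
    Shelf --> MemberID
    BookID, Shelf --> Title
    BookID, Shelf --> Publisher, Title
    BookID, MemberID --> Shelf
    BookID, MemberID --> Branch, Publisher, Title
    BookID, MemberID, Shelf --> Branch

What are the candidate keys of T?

{BookID, MemberID}, {BookID, Shelf}

Attributes never on any right-hand side: {BookID} — every candidate key must contain it.
Closure of {BookID, MemberID} is {BookID, Branch, MemberID, Publisher, Shelf, Title}, the whole schema; {BookID, MemberID} is a candidate key.
Closure of {BookID, Shelf} is {BookID, Branch, MemberID, Publisher, Shelf, Title}, the whole schema; {BookID, Shelf} is a candidate key.
These are minimal and exhaustive — every other superkey contains one of them.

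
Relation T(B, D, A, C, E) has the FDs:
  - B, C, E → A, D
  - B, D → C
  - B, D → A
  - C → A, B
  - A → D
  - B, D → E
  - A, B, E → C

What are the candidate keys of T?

Closure of {C} is {A, B, C, D, E}, the whole schema; {C} is a candidate key.
Closure of {A, B} is {A, B, C, D, E}, the whole schema; {A, B} is a candidate key.
Closure of {B, D} is {A, B, C, D, E}, the whole schema; {B, D} is a candidate key.
No proper subset of any of these is a key, and no other minimal superkey exists.

{A, B}, {B, D}, {C}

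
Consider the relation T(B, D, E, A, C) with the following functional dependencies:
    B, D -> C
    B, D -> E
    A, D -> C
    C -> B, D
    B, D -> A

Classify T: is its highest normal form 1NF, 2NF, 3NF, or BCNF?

BCNF

Candidate keys: {A, D}, {B, D}, {C}. Prime attributes: {A, B, C, D}.
The left-hand side of every FD is a superkey, so BCNF is satisfied.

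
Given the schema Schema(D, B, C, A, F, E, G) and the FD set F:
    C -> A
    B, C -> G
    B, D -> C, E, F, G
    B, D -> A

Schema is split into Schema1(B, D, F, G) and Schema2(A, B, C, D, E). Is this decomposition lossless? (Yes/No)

Yes

The shared attributes are {B, D} and {B, D}⁺ = {A, B, C, D, E, F, G}.
Schema1 is contained in that closure, so Schema1 ∩ Schema2 -> Schema1 holds and the join is lossless.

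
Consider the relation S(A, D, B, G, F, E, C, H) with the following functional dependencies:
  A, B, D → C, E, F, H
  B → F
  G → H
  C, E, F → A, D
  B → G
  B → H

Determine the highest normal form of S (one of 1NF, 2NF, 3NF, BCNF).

1NF

Candidate keys: {A, B, D}, {B, C, E}. Prime attributes: {A, B, C, D, E}.
B → F breaks BCNF: {B}⁺ = {B, F, G, H}, so {B} is not a superkey.
B → F determines the non-prime attribute {F} from a non-superkey — 3NF is violated.
The proper key subset {B} of {A, B, D} determines non-prime {F, G, H}, so the relation is not even in 2NF.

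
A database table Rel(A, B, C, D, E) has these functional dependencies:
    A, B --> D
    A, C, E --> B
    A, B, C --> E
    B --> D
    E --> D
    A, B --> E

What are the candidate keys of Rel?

No FD produces {A, C}, so they must be in every candidate key.
{A, B, C}⁺ = {A, B, C, D, E} — all of the relation — so {A, B, C} is a candidate key.
{A, C, E}⁺ = {A, B, C, D, E} — all of the relation — so {A, C, E} is a candidate key.
No proper subset of any of these is a key, and no other minimal superkey exists.

{A, B, C}, {A, C, E}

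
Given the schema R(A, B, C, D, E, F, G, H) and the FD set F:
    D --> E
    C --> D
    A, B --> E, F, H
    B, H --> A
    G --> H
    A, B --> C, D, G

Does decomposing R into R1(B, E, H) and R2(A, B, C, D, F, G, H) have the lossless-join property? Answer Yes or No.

R1 ∩ R2 = {B, H}; its closure under F is {A, B, C, D, E, F, G, H}.
This includes all of R1, so the common attributes are a superkey of R1 — the join is lossless.

Yes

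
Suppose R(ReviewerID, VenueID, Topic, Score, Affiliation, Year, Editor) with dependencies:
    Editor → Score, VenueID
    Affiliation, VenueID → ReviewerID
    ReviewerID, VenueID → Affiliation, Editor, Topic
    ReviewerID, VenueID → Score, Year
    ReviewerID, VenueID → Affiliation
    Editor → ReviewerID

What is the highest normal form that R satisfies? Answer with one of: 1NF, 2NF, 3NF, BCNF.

Candidate keys: {Affiliation, VenueID}, {Editor}, {ReviewerID, VenueID}. Prime attributes: {Affiliation, Editor, ReviewerID, VenueID}.
Every FD has a superkey on the left, so the relation is in BCNF.

BCNF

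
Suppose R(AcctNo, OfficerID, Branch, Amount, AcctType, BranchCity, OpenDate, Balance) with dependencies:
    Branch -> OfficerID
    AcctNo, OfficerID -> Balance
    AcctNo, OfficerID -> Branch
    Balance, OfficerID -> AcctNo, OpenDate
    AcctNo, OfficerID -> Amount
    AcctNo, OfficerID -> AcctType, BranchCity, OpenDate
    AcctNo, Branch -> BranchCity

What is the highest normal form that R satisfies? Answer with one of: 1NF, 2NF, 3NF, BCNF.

3NF

Candidate keys: {AcctNo, Branch}, {AcctNo, OfficerID}, {Balance, Branch}, {Balance, OfficerID}. Prime attributes: {AcctNo, Balance, Branch, OfficerID}.
Branch -> OfficerID: {Branch}⁺ = {Branch, OfficerID}, which is not all of the attributes, so the left side is not a superkey — BCNF is violated.
But every attribute on its right side ({OfficerID}) is prime, and the same holds for every other non-superkey FD, so 3NF still holds.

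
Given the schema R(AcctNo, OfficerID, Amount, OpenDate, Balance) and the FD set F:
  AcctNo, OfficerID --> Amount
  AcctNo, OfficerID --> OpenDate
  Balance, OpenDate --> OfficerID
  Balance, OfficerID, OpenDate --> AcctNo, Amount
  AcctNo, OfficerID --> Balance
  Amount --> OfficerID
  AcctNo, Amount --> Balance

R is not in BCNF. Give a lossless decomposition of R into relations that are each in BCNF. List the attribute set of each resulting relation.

Candidate keys of the original relation: {AcctNo, Amount}, {AcctNo, OfficerID}, {Balance, OpenDate}.
In {AcctNo, Amount, Balance, OfficerID, OpenDate}, {Amount} is not a superkey ({Amount}⁺ restricted to this set is {Amount, OfficerID}), so split on Amount --> OfficerID into {Amount, OfficerID} and {AcctNo, Amount, Balance, OpenDate}.
{Amount, OfficerID}: every determinant is a superkey — BCNF.
{AcctNo, Amount, Balance, OpenDate}: every determinant is a superkey — BCNF.

{AcctNo, Amount, Balance, OpenDate}; {Amount, OfficerID}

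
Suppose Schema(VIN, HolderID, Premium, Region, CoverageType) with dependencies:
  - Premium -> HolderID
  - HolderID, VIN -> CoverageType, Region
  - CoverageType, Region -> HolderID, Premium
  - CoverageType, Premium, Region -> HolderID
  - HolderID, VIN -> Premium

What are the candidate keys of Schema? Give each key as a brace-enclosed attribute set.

{VIN} never appears on the right of any FD, so every key must include it.
Closure of {HolderID, VIN} is {CoverageType, HolderID, Premium, Region, VIN}, the whole schema; {HolderID, VIN} is a candidate key.
Closure of {Premium, VIN} is {CoverageType, HolderID, Premium, Region, VIN}, the whole schema; {Premium, VIN} is a candidate key.
Closure of {CoverageType, Region, VIN} is {CoverageType, HolderID, Premium, Region, VIN}, the whole schema; {CoverageType, Region, VIN} is a candidate key.
Any other superkey properly contains one of these, so there are no further candidate keys.

{CoverageType, Region, VIN}, {HolderID, VIN}, {Premium, VIN}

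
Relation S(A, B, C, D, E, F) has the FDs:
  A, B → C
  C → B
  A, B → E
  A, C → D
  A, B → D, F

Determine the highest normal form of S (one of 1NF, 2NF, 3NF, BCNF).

3NF

Candidate keys: {A, B}, {A, C}. Prime attributes: {A, B, C}.
C → B: {C}⁺ = {B, C}, which is not all of the attributes, so the left side is not a superkey — BCNF is violated.
Its right-hand attributes {B} are all prime, as are those of every other non-superkey FD — the relation is in 3NF.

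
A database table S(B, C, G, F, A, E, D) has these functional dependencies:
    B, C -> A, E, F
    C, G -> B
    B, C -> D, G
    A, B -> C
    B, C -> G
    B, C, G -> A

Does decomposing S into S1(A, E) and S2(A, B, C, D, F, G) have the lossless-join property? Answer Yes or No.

No

The shared attributes are {A} and {A}⁺ = {A}.
The closure covers neither S1 nor S2 entirely; the join is not lossless.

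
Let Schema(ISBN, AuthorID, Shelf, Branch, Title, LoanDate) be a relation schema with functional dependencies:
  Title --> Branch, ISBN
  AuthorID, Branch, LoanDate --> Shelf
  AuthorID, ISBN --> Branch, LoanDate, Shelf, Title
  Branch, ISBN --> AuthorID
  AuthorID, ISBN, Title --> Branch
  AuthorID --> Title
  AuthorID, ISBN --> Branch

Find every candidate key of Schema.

{AuthorID}, {Branch, ISBN}, {Title}

{AuthorID}⁺ = {AuthorID, Branch, ISBN, LoanDate, Shelf, Title} — all of the relation — so {AuthorID} is a candidate key.
{Title}⁺ = {AuthorID, Branch, ISBN, LoanDate, Shelf, Title} — all of the relation — so {Title} is a candidate key.
{Branch, ISBN}⁺ = {AuthorID, Branch, ISBN, LoanDate, Shelf, Title} — all of the relation — so {Branch, ISBN} is a candidate key.
These are minimal and exhaustive — every other superkey contains one of them.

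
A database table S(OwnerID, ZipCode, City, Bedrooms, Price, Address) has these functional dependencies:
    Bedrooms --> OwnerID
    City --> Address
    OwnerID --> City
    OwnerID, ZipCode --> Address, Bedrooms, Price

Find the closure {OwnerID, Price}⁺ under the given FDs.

Start with {OwnerID, Price}.
OwnerID --> City applies; add {City} → now {City, OwnerID, Price}.
City --> Address applies; add {Address} → now {Address, City, OwnerID, Price}.
No further FD applies.

{Address, City, OwnerID, Price}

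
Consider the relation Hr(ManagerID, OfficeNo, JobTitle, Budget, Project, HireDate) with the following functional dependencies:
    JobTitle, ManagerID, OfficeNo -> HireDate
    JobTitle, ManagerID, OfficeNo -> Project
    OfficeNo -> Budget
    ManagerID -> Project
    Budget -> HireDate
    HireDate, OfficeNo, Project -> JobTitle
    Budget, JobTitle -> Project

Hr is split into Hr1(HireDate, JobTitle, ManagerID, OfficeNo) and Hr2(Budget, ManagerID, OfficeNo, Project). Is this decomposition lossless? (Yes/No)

Hr1 ∩ Hr2 = {ManagerID, OfficeNo}; its closure under F is {Budget, HireDate, JobTitle, ManagerID, OfficeNo, Project}.
Since Hr1 ⊆ {Budget, HireDate, JobTitle, ManagerID, OfficeNo, Project}, the intersection is a superkey of Hr1; the decomposition is lossless.

Yes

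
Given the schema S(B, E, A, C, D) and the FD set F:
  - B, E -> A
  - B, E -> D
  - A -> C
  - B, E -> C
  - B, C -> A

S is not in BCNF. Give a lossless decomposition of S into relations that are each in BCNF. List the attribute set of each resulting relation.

{A, B, D, E}; {A, C}

Candidate key of the original relation: {B, E}.
Within {A, B, C, D, E}: {A}⁺ ∩ {A, B, C, D, E} = {A, C}, not the whole set, so A -> C violates BCNF; decompose into {A, C} and {A, B, D, E}.
{A, C} has no BCNF violation.
{A, B, D, E} has no BCNF violation.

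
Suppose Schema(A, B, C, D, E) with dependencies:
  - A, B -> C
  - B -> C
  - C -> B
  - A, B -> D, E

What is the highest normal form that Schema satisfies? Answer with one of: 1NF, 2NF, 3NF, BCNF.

3NF

Candidate keys: {A, B}, {A, C}. Prime attributes: {A, B, C}.
B -> C: {B}⁺ = {B, C}, which is not all of the attributes, so the left side is not a superkey — BCNF is violated.
Since {C} ⊆ prime attributes and every other non-superkey FD also has a prime right side, the schema is in 3NF.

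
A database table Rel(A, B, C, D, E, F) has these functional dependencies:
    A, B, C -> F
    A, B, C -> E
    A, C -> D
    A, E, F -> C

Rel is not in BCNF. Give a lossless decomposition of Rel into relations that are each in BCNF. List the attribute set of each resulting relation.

{A, B, E, F}; {A, C, D}; {A, C, E, F}

Candidate keys of the original relation: {A, B, C}, {A, B, E, F}.
{A, B, C, D, E, F}: {A, C} determines {A, C, D} here but is not a superkey — split on A, C -> D, giving {A, C, D} and {A, B, C, E, F}.
{A, C, D} has no BCNF violation.
{A, B, C, E, F}: {A, E, F} determines {A, C, E, F} here but is not a superkey — split on A, E, F -> C, giving {A, C, E, F} and {A, B, E, F}.
{A, C, E, F} has no BCNF violation.
{A, B, E, F} has no BCNF violation.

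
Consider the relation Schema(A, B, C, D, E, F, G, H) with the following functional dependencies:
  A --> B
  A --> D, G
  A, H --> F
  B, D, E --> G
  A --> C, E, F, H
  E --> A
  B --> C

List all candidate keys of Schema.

{A}, {E}

{A} is a candidate key since {A}⁺ = {A, B, C, D, E, F, G, H} covers every attribute.
{E} is a candidate key since {E}⁺ = {A, B, C, D, E, F, G, H} covers every attribute.
Any other superkey properly contains one of these, so there are no further candidate keys.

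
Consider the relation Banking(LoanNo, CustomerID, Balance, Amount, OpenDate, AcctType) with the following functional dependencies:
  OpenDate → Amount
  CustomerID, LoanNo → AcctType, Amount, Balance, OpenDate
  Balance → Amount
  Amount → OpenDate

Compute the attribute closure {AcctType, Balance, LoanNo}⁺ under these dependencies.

{AcctType, Amount, Balance, LoanNo, OpenDate}

Start with {AcctType, Balance, LoanNo}.
Balance → Amount applies; add {Amount} → now {AcctType, Amount, Balance, LoanNo}.
Amount → OpenDate applies; add {OpenDate} → now {AcctType, Amount, Balance, LoanNo, OpenDate}.
No further FD applies.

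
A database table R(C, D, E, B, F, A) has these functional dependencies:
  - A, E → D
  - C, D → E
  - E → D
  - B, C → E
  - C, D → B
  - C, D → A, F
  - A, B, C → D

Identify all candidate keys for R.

Attributes never on any right-hand side: {C} — every candidate key must contain it.
{B, C}⁺ = {A, B, C, D, E, F} — all of the relation — so {B, C} is a candidate key.
{C, D}⁺ = {A, B, C, D, E, F} — all of the relation — so {C, D} is a candidate key.
{C, E}⁺ = {A, B, C, D, E, F} — all of the relation — so {C, E} is a candidate key.
Any other superkey properly contains one of these, so there are no further candidate keys.

{B, C}, {C, D}, {C, E}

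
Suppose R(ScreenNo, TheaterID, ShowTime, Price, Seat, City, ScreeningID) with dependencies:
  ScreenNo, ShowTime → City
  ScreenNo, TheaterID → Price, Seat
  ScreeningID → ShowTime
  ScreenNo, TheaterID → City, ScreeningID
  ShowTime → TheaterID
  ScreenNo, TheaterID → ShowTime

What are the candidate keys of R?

{ScreenNo, ScreeningID}, {ScreenNo, ShowTime}, {ScreenNo, TheaterID}

{ScreenNo} never appears on the right of any FD, so every key must include it.
{ScreenNo, ScreeningID}⁺ = {City, Price, ScreenNo, ScreeningID, Seat, ShowTime, TheaterID} — all of the relation — so {ScreenNo, ScreeningID} is a candidate key.
{ScreenNo, ShowTime}⁺ = {City, Price, ScreenNo, ScreeningID, Seat, ShowTime, TheaterID} — all of the relation — so {ScreenNo, ShowTime} is a candidate key.
{ScreenNo, TheaterID}⁺ = {City, Price, ScreenNo, ScreeningID, Seat, ShowTime, TheaterID} — all of the relation — so {ScreenNo, TheaterID} is a candidate key.
These are minimal and exhaustive — every other superkey contains one of them.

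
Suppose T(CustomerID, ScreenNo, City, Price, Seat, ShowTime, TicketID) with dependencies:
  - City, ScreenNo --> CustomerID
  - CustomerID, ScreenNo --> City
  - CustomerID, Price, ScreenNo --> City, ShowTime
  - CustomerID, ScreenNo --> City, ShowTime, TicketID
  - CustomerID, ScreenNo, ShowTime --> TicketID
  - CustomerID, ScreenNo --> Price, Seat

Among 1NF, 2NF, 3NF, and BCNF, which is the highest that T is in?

Candidate keys: {City, ScreenNo}, {CustomerID, ScreenNo}. Prime attributes: {City, CustomerID, ScreenNo}.
Every FD has a superkey on the left, so the relation is in BCNF.

BCNF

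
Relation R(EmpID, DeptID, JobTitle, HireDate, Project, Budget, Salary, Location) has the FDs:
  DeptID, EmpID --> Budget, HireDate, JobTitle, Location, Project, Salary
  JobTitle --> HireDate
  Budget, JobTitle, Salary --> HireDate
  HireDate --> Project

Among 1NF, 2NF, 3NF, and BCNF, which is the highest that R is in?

Candidate key: {DeptID, EmpID}. Prime attributes: {DeptID, EmpID}.
JobTitle --> HireDate breaks BCNF: {JobTitle}⁺ = {HireDate, JobTitle, Project}, so {JobTitle} is not a superkey.
JobTitle --> HireDate determines the non-prime attribute {HireDate} from a non-superkey — 3NF is violated.
Checking every proper subset of each key, none determines a non-prime attribute — 2NF is satisfied.

2NF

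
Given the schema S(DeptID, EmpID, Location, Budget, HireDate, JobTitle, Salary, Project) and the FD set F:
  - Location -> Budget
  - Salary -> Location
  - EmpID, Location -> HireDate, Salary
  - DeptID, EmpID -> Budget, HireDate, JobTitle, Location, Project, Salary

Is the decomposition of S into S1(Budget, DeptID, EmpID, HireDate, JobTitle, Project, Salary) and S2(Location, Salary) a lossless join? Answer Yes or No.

The shared attributes are {Salary} and {Salary}⁺ = {Budget, Location, Salary}.
S2 is contained in that closure, so S1 ∩ S2 -> S2 holds and the join is lossless.

Yes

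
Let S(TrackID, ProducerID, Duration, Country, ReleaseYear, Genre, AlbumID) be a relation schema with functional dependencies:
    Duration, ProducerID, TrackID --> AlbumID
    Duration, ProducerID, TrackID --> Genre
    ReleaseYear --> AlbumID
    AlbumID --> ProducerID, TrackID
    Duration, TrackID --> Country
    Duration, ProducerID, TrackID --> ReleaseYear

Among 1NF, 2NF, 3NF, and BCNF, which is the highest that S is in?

Candidate keys: {AlbumID, Duration}, {Duration, ProducerID, TrackID}, {Duration, ReleaseYear}. Prime attributes: {AlbumID, Duration, ProducerID, ReleaseYear, TrackID}.
For ReleaseYear --> AlbumID we have {ReleaseYear}⁺ = {AlbumID, ProducerID, ReleaseYear, TrackID}; {ReleaseYear} is not a superkey, so BCNF fails.
Duration, TrackID --> Country has non-prime {Country} on the right and a non-superkey on the left, so 3NF fails.
The proper key subset {Duration, TrackID} of {Duration, ProducerID, TrackID} determines non-prime {Country}, so the relation is not even in 2NF.

1NF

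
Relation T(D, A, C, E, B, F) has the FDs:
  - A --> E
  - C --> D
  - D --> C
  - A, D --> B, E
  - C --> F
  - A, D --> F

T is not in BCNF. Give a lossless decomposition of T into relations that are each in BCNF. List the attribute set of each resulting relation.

Candidate keys of the original relation: {A, C}, {A, D}.
{A, B, C, D, E, F}: {A} determines {A, E} here but is not a superkey — split on A --> E, giving {A, E} and {A, B, C, D, F}.
{A, E}: every determinant is a superkey — BCNF.
{A, B, C, D, F}: {C} determines {C, D, F} here but is not a superkey — split on C --> D, F, giving {C, D, F} and {A, B, C}.
{C, D, F}: every determinant is a superkey — BCNF.
{A, B, C}: every determinant is a superkey — BCNF.

{A, B, C}; {A, E}; {C, D, F}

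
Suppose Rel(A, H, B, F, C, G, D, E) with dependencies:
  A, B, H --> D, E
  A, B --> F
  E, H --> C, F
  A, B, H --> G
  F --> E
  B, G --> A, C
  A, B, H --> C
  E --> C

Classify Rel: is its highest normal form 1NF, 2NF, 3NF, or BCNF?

1NF

Candidate keys: {A, B, H}, {B, G, H}. Prime attributes: {A, B, G, H}.
For A, B --> F we have {A, B}⁺ = {A, B, C, E, F}; {A, B} is not a superkey, so BCNF fails.
A, B --> F determines the non-prime attribute {F} from a non-superkey — 3NF is violated.
The proper key subset {A, B} of {A, B, H} determines non-prime {C, E, F}, so the relation is not even in 2NF.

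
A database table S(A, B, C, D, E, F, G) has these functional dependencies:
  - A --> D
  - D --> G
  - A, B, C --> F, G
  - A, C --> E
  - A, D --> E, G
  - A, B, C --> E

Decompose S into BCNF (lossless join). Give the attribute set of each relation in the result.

{A, B, C, F}; {A, D, E}; {D, G}

Candidate key of the original relation: {A, B, C}.
{A, B, C, D, E, F, G}: {A} determines {A, D, E, G} here but is not a superkey — split on A --> D, E, G, giving {A, D, E, G} and {A, B, C, F}.
{A, D, E, G}: {D} determines {D, G} here but is not a superkey — split on D --> G, giving {D, G} and {A, D, E}.
{D, G} is in BCNF.
{A, D, E} is in BCNF.
{A, B, C, F} is in BCNF.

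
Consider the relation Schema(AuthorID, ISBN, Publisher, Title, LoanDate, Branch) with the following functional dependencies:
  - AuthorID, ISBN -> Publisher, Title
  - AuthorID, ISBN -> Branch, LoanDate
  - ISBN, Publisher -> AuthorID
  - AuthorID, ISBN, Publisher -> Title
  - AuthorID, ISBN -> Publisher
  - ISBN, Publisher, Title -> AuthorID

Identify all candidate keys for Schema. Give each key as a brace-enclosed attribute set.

Attributes never on any right-hand side: {ISBN} — every candidate key must contain it.
Closure of {AuthorID, ISBN} is {AuthorID, Branch, ISBN, LoanDate, Publisher, Title}, the whole schema; {AuthorID, ISBN} is a candidate key.
Closure of {ISBN, Publisher} is {AuthorID, Branch, ISBN, LoanDate, Publisher, Title}, the whole schema; {ISBN, Publisher} is a candidate key.
No proper subset of any of these is a key, and no other minimal superkey exists.

{AuthorID, ISBN}, {ISBN, Publisher}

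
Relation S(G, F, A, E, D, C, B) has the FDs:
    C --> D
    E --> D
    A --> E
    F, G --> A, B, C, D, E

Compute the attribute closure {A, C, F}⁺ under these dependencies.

Start with {A, C, F}.
C --> D applies; add {D} → now {A, C, D, F}.
A --> E applies; add {E} → now {A, C, D, E, F}.
No further FD applies.

{A, C, D, E, F}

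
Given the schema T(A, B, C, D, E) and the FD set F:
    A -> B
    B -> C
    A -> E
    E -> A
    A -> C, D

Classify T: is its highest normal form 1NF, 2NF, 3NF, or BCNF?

Candidate keys: {A}, {E}. Prime attributes: {A, E}.
B -> C: {B}⁺ = {B, C}, which is not all of the attributes, so the left side is not a superkey — BCNF is violated.
B -> C determines the non-prime attribute {C} from a non-superkey — 3NF is violated.
All keys have size 1, which rules out partial dependencies — 2NF is satisfied.

2NF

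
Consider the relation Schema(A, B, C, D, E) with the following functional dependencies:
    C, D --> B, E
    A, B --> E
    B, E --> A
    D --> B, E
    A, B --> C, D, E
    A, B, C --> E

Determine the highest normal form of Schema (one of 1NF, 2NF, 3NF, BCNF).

Candidate keys: {A, B}, {B, E}, {D}. Prime attributes: {A, B, D, E}.
The left-hand side of every FD is a superkey, so BCNF is satisfied.

BCNF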